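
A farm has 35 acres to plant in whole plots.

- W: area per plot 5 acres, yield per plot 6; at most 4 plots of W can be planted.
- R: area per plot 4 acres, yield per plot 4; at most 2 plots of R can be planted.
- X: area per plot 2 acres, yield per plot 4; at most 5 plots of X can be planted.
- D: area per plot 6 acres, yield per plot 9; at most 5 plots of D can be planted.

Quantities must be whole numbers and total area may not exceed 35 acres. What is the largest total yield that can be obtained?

56

5×X and 4×D: area 34 ≤ 35, yield 5·4 + 4·9 = 56.
1×W, 3×X, and 4×D: area 35 ≤ 35, yield 1·6 + 3·4 + 4·9 = 54.
Best is 56.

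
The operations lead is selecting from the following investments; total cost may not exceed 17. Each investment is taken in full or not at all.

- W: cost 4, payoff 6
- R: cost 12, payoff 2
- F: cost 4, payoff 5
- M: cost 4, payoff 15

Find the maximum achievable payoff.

26

Allowing fractional choices, the relaxed optimum would be about 26.8, but investments are indivisible.
W + F + M: cost 4 + 4 + 4 = 12 ≤ 17, payoff 6 + 5 + 15 = 26.
W + M: cost 4 + 4 = 8 ≤ 17, payoff 6 + 15 = 21.
F + M: cost 4 + 4 = 8 ≤ 17, payoff 5 + 15 = 20.
Best is W, F, and M with total payoff 26.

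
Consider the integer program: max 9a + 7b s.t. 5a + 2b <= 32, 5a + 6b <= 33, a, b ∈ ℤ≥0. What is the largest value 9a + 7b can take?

(a,b)=(6,0) is feasible, giving 54.
(a,b)=(5,1) is feasible, giving 52.
(a,b)=(5,0) is feasible, giving 45.
Maximum is 54 at (a,b)=(6,0).

54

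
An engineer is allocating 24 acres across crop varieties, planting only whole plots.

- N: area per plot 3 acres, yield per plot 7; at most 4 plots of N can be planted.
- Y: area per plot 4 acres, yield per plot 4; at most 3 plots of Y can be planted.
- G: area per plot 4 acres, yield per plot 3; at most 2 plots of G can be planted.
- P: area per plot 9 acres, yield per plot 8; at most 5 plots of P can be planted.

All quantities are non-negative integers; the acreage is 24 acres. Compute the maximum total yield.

40

4×N, 2×Y, and 1×G: area 24 ≤ 24, yield 4·7 + 2·4 + 1·3 = 39.
4×N and 3×Y: area 24 ≤ 24, yield 4·7 + 3·4 = 40.
Best is 40.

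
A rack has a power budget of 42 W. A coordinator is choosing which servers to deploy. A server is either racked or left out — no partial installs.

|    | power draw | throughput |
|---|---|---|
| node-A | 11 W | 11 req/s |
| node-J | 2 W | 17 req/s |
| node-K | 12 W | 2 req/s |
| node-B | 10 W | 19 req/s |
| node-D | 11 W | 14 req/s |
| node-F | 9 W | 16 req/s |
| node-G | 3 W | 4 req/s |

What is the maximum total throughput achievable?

70

Allowing fractional choices, the relaxed optimum would be about 77.0, but servers are indivisible.
node-J + node-B + node-D + node-F: power draw 2 + 10 + 11 + 9 = 32 ≤ 42, throughput 17 + 19 + 14 + 16 = 66.
node-A + node-J + node-B + node-F + node-G: power draw 11 + 2 + 10 + 9 + 3 = 35 ≤ 42, throughput 11 + 17 + 19 + 16 + 4 = 67.
node-J + node-B + node-D + node-F + node-G: power draw 2 + 10 + 11 + 9 + 3 = 35 ≤ 42, throughput 17 + 19 + 14 + 16 + 4 = 70.
Best is node-J, node-B, node-D, node-F, and node-G with total throughput 70.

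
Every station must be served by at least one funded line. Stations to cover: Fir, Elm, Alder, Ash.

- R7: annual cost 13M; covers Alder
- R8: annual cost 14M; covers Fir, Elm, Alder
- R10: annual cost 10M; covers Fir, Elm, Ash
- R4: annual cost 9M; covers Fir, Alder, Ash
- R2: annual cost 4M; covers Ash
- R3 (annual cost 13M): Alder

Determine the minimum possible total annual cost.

The greedy cost-per-new-station heuristic would pick R4 and R10 for 19, but a cheaper cover exists.
Choose R8 and R2: together they cover Fir, Elm, Alder, Ash — every station.
Total annual cost: 14 + 4 = 18.
No cover costs less than 18.

18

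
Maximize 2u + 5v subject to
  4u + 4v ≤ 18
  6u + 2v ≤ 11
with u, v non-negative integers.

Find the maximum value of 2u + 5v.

20

(u,v)=(0,4) is feasible, giving 20.
(u,v)=(0,3) is feasible, giving 15.
Maximum is 20 at (u,v)=(0,4).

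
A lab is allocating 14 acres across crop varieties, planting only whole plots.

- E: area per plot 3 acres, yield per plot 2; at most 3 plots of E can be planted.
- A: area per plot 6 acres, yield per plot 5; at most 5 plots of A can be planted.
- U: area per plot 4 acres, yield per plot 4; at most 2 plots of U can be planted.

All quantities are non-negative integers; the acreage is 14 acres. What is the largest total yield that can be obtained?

U has the best ratio (4/4); taking only U gives at most 2×4 = 8 (stopped by the supply cap of 2).
Mixing does better — 1×A and 2×U: area 14 ≤ 14, yield 1·5 + 2·4 = 13.

13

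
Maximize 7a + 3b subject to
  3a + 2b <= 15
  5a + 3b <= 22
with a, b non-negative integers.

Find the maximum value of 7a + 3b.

28

Relaxing integrality, the LP optimum is 30.80 at (a,b) = (4.4, 0), which is not an integer point.
(a,b)=(4,0): 3·4+2·0=12≤15, 5·4+3·0=20≤22, objective 28.
(a,b)=(3,1): 3·3+2·1=11≤15, 5·3+3·1=18≤22, objective 24.
(a,b)=(3,0): 3·3+2·0=9≤15, 5·3+3·0=15≤22, objective 21.
The best lattice point is (4,0), giving 28.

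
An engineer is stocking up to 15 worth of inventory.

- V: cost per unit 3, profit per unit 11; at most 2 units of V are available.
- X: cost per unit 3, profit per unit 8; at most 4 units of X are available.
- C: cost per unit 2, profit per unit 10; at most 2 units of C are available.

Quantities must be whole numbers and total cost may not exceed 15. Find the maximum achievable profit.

50

This is a bounded integer knapsack.
2×V, 1×X, and 2×C: cost 13 ≤ 15, profit 2·11 + 1·8 + 2·10 = 50.
2×V, 2×X, and 1×C: cost 14 ≤ 15, profit 2·11 + 2·8 + 1·10 = 48.
Best is 50.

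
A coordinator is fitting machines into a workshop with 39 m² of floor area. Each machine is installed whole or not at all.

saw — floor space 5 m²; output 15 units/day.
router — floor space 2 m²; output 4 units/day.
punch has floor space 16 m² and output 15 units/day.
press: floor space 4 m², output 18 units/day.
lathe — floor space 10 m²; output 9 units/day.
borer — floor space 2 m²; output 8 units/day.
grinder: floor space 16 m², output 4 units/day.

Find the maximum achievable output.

69

Take saw, router, punch, press, lathe, and borer: floor space 5 + 2 + 16 + 4 + 10 + 2 = 39 ≤ 39, output 15 + 4 + 15 + 18 + 9 + 8 = 69.
No other feasible combination does better.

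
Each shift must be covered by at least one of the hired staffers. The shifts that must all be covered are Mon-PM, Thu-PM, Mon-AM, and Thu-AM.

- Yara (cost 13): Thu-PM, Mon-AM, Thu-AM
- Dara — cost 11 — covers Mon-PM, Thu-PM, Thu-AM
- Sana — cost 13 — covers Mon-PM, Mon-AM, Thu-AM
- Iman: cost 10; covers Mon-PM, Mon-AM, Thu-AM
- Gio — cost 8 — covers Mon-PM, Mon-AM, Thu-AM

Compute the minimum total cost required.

19

Choose Dara and Gio: together they cover Mon-PM, Thu-PM, Mon-AM, Thu-AM — every shift.
Total cost: 11 + 8 = 19.
No cover costs less than 19.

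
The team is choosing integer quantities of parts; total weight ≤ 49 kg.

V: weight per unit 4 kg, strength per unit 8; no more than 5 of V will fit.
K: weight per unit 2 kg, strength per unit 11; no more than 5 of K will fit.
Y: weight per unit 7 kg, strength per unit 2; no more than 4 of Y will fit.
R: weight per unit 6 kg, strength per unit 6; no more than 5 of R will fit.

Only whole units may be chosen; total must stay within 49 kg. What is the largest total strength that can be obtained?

5×V, 5×K, and 3×R: weight 48 ≤ 49, strength 5·8 + 5·11 + 3·6 = 113.
5×V, 5×K, 1×Y, and 2×R: weight 49 ≤ 49, strength 5·8 + 5·11 + 1·2 + 2·6 = 109.
Best is 113.

113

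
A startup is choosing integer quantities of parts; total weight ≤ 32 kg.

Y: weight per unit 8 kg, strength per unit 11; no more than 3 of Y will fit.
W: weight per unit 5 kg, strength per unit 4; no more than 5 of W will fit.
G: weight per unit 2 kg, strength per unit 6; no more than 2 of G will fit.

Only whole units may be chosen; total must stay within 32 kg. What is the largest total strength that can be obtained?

45

3×Y, 1×W, and 1×G: weight 31 ≤ 32, strength 3·11 + 1·4 + 1·6 = 43.
3×Y and 2×G: weight 28 ≤ 32, strength 3·11 + 2·6 = 45.
Best is 45.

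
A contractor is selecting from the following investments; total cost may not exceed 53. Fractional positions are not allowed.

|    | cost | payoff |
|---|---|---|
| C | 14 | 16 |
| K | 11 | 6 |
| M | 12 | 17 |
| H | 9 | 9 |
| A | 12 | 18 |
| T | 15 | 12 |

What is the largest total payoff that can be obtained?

63

This is a 0-1 knapsack instance.
Take C, M, A, and T: cost 14 + 12 + 12 + 15 = 53 ≤ 53, payoff 16 + 17 + 18 + 12 = 63.
No other feasible combination does better.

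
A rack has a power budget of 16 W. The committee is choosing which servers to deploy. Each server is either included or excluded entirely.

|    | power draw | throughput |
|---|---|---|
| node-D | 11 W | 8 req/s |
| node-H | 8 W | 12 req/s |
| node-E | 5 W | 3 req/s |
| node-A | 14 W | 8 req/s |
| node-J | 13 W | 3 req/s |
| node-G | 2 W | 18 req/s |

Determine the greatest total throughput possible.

Take node-H, node-E, and node-G: power draw 8 + 5 + 2 = 15 ≤ 16, throughput 12 + 3 + 18 = 33.
No other feasible combination does better.

33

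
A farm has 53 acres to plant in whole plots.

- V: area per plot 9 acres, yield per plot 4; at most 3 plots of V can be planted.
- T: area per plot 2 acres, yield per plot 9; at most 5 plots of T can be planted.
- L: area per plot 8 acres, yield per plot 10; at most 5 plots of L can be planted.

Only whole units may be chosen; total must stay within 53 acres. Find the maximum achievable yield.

95

Take 5×T and 5×L: area 50 ≤ 53, yield 5·9 + 5·10 = 95.
T has the best ratio (9/2) and is taken to its limit of 5; remaining capacity is filled optimally with the others.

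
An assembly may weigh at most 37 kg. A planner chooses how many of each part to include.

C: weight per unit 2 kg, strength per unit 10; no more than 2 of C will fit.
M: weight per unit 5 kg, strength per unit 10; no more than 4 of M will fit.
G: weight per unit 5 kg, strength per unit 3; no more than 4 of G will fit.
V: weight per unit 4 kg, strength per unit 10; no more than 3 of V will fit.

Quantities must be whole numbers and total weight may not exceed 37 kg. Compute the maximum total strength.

C has the best ratio (10/2); taking only C gives at most 2×10 = 20 (stopped by the supply cap of 2).
Mixing does better — 2×C, 4×M, and 3×V: weight 36 ≤ 37, strength 2·10 + 4·10 + 3·10 = 90.

90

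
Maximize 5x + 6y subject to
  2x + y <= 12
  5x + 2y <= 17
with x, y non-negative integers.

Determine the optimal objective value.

48

The continuous relaxation peaks at (0, 8.5) with value 51.00; rounding to a feasible lattice point costs some objective.
(x,y)=(0,8): 2·0+1·8=8≤12, 5·0+2·8=16≤17, objective 48.
(x,y)=(0,7): 2·0+1·7=7≤12, 5·0+2·7=14≤17, objective 42.
The best lattice point is (0,8), giving 48.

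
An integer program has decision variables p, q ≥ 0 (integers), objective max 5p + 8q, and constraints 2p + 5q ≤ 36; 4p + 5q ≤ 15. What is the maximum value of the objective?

(p,q)=(0,3): 2·0+5·3=15≤36, 4·0+5·3=15≤15, objective 24.
(p,q)=(1,2): 2·1+5·2=12≤36, 4·1+5·2=14≤15, objective 21.
(p,q)=(0,2): 2·0+5·2=10≤36, 4·0+5·2=10≤15, objective 16.
The best lattice point is (0,3), giving 24.

24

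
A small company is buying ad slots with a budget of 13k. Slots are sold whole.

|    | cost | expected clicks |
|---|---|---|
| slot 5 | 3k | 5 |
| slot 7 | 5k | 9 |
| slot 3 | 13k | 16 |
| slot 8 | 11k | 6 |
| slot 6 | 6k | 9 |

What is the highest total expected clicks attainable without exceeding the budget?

18

Treat it as a binary knapsack problem.
slot 7 + slot 6: cost 5 + 6 = 11 ≤ 13, expected clicks 9 + 9 = 18.
slot 3: cost 13 ≤ 13, expected clicks 16.
Best is slot 7 and slot 6 with total expected clicks 18.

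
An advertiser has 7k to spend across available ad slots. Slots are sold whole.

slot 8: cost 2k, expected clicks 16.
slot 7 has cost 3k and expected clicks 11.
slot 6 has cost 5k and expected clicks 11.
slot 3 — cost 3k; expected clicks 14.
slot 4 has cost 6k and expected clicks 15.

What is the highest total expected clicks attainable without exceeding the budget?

30

Allowing fractional choices, the relaxed optimum would be about 37.3, but ad slots are indivisible.
slot 8 + slot 7: cost 2 + 3 = 5 ≤ 7, expected clicks 16 + 11 = 27.
slot 8 + slot 3: cost 2 + 3 = 5 ≤ 7, expected clicks 16 + 14 = 30.
slot 8 + slot 6: cost 2 + 5 = 7 ≤ 7, expected clicks 16 + 11 = 27.
Best is slot 8 and slot 3 with total expected clicks 30.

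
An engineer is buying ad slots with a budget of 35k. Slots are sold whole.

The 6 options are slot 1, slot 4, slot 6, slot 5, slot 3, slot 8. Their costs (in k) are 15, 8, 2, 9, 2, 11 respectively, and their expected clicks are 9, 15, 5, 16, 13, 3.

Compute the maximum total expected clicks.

53

Allowing fractional choices, the relaxed optimum would be about 57.4, but ad slots are indivisible.
slot 4 + slot 6 + slot 5 + slot 3 + slot 8: cost 8 + 2 + 9 + 2 + 11 = 32 ≤ 35, expected clicks 15 + 5 + 16 + 13 + 3 = 52.
slot 1 + slot 4 + slot 5 + slot 3: cost 15 + 8 + 9 + 2 = 34 ≤ 35, expected clicks 9 + 15 + 16 + 13 = 53.
slot 4 + slot 6 + slot 5 + slot 3: cost 8 + 2 + 9 + 2 = 21 ≤ 35, expected clicks 15 + 5 + 16 + 13 = 49.
Best is slot 1, slot 4, slot 5, and slot 3 with total expected clicks 53.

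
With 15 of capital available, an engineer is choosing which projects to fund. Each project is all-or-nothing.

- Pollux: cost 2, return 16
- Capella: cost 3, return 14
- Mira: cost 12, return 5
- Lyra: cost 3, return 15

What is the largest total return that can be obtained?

45

Treat it as a binary knapsack problem.
Take Pollux, Capella, and Lyra: cost 2 + 3 + 3 = 8 ≤ 15, return 16 + 14 + 15 = 45.
No other feasible combination does better.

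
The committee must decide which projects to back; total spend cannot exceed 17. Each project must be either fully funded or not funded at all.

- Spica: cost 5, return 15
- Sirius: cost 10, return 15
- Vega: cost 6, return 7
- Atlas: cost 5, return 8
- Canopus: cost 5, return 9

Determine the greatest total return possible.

32

Allowing fractional choices, the relaxed optimum would be about 35.0, but projects are indivisible.
Spica + Atlas + Canopus: cost 5 + 5 + 5 = 15 ≤ 17, return 15 + 8 + 9 = 32.
Spica + Sirius: cost 5 + 10 = 15 ≤ 17, return 15 + 15 = 30.
Spica + Vega + Canopus: cost 5 + 6 + 5 = 16 ≤ 17, return 15 + 7 + 9 = 31.
Best is Spica, Atlas, and Canopus with total return 32.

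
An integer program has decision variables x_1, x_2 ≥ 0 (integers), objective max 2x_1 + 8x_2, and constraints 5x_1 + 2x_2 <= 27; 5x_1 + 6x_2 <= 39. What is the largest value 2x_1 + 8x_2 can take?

48

The continuous relaxation peaks at (0, 6.5) with value 52.00; rounding to a feasible lattice point costs some objective.
(x_1,x_2)=(0,6): 5·0+2·6=12≤27, 5·0+6·6=36≤39, objective 48.
(x_1,x_2)=(1,5): 5·1+2·5=15≤27, 5·1+6·5=35≤39, objective 42.
(x_1,x_2)=(0,5): 5·0+2·5=10≤27, 5·0+6·5=30≤39, objective 40.
No feasible integer point exceeds 48.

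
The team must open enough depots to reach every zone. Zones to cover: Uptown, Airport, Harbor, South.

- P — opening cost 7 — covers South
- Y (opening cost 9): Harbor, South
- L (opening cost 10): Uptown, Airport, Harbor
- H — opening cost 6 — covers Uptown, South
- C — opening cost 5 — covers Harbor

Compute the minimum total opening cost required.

16

Choose L and H: together they cover Uptown, Airport, Harbor, South — every zone.
Total opening cost: 10 + 6 = 16.
No cover costs less than 16.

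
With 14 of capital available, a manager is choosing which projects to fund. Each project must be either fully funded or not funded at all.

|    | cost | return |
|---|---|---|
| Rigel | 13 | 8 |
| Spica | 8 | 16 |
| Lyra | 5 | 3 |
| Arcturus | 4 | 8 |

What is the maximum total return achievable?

24

Spica: cost 8 ≤ 14, return 16.
Spica + Arcturus: cost 8 + 4 = 12 ≤ 14, return 16 + 8 = 24.
Spica + Lyra: cost 8 + 5 = 13 ≤ 14, return 16 + 3 = 19.
Best is Spica and Arcturus with total return 24.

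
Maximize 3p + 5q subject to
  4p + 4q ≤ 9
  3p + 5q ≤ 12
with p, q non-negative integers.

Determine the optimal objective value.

10

(p,q)=(0,2) is feasible, giving 10.
(p,q)=(1,1) is feasible, giving 8.
(p,q)=(0,1) is feasible, giving 5.
No feasible integer point exceeds 10.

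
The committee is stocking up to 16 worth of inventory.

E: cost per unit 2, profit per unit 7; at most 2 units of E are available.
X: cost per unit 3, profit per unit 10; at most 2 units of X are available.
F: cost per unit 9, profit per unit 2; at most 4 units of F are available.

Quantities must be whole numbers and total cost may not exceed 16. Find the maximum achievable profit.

2×E and 2×X: cost 10 ≤ 16, profit 2·7 + 2·10 = 34.
1×E and 2×X: cost 8 ≤ 16, profit 1·7 + 2·10 = 27.
Best is 34.

34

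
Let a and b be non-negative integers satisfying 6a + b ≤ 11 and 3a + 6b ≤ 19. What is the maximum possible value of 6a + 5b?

Relaxing integrality, the LP optimum is 20.82 at (a,b) = (1.42, 2.45), which is not an integer point.
(a,b)=(1,2): 6·1+1·2=8≤11, 3·1+6·2=15≤19, objective 16.
(a,b)=(0,3): 6·0+1·3=3≤11, 3·0+6·3=18≤19, objective 15.
(a,b)=(1,1): 6·1+1·1=7≤11, 3·1+6·1=9≤19, objective 11.
The best lattice point is (1,2), giving 16.

16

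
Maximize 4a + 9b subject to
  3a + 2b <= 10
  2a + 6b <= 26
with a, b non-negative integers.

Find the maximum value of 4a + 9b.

The continuous relaxation peaks at (0.571, 4.14) with value 39.57; rounding to a feasible lattice point costs some objective.
(a,b)=(0,4): 3·0+2·4=8≤10, 2·0+6·4=24≤26, objective 36.
(a,b)=(1,3): 3·1+2·3=9≤10, 2·1+6·3=20≤26, objective 31.
(a,b)=(0,3): 3·0+2·3=6≤10, 2·0+6·3=18≤26, objective 27.
The best lattice point is (0,4), giving 36.

36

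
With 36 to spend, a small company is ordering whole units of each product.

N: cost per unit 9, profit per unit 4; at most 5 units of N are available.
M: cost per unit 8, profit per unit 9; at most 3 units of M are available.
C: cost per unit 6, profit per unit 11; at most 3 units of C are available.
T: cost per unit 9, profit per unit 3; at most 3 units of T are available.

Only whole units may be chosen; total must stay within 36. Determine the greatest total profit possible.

51

Take 2×M and 3×C: cost 34 ≤ 36, profit 2·9 + 3·11 = 51.
C has the best ratio (11/6) and is taken to its limit of 3; remaining capacity is filled optimally with the others.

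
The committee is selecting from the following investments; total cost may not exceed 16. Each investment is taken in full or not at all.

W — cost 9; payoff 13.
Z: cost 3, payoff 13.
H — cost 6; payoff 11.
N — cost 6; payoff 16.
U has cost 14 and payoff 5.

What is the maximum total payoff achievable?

Allowing fractional choices, the relaxed optimum would be about 41.4, but investments are indivisible.
W + N: cost 9 + 6 = 15 ≤ 16, payoff 13 + 16 = 29.
Z + H + N: cost 3 + 6 + 6 = 15 ≤ 16, payoff 13 + 11 + 16 = 40.
Z + N: cost 3 + 6 = 9 ≤ 16, payoff 13 + 16 = 29.
Best is Z, H, and N with total payoff 40.

40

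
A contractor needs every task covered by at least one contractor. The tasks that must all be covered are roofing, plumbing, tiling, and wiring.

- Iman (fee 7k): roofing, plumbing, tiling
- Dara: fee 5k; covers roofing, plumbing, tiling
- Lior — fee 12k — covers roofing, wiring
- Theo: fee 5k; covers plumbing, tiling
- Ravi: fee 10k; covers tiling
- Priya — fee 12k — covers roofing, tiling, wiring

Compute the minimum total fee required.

Choose Dara and Lior: together they cover roofing, plumbing, tiling, wiring — every task.
Total fee: 5 + 12 = 17.
No cover costs less than 17.

17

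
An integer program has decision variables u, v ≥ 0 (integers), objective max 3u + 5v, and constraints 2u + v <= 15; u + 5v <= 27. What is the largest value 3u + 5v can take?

35

(u,v)=(5,4): 2·5+1·4=14≤15, 1·5+5·4=25≤27, objective 35.
(u,v)=(6,3): 2·6+1·3=15≤15, 1·6+5·3=21≤27, objective 33.
The best lattice point is (5,4), giving 35.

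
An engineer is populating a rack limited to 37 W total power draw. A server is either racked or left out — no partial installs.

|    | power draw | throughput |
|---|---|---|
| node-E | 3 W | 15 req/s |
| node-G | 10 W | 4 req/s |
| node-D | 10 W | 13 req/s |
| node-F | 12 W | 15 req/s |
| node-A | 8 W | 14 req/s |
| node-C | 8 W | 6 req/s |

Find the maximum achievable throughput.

Treat it as a binary knapsack problem.
node-E + node-D + node-F + node-A: power draw 3 + 10 + 12 + 8 = 33 ≤ 37, throughput 15 + 13 + 15 + 14 = 57.
node-E + node-F + node-A + node-C: power draw 3 + 12 + 8 + 8 = 31 ≤ 37, throughput 15 + 15 + 14 + 6 = 50.
Best is node-E, node-D, node-F, and node-A with total throughput 57.

57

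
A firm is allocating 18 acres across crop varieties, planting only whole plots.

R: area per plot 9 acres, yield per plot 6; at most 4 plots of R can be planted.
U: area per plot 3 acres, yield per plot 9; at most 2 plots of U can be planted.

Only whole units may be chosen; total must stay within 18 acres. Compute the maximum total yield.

24

U has the best ratio (9/3); taking only U gives at most 2×9 = 18 (stopped by the supply cap of 2).
Mixing does better — 1×R and 2×U: area 15 ≤ 18, yield 1·6 + 2·9 = 24.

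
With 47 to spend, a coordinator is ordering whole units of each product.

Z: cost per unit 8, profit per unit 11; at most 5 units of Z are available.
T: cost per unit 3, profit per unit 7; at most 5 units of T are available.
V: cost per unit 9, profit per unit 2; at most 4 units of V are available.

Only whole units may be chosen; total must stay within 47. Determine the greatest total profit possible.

79

This is a bounded integer knapsack.
T has the best ratio (7/3); taking only T gives at most 5×7 = 35 (stopped by the supply cap of 5).
Mixing does better — 4×Z and 5×T: cost 47 ≤ 47, profit 4·11 + 5·7 = 79.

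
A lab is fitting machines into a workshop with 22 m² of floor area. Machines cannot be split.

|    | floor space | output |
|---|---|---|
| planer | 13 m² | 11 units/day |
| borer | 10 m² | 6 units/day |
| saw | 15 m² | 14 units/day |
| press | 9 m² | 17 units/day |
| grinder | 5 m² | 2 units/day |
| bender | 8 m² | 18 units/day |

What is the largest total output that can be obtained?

Allowing fractional choices, the relaxed optimum would be about 39.7, but machines are indivisible.
press + grinder + bender: floor space 9 + 5 + 8 = 22 ≤ 22, output 17 + 2 + 18 = 37.
press + bender: floor space 9 + 8 = 17 ≤ 22, output 17 + 18 = 35.
Best is press, grinder, and bender with total output 37.

37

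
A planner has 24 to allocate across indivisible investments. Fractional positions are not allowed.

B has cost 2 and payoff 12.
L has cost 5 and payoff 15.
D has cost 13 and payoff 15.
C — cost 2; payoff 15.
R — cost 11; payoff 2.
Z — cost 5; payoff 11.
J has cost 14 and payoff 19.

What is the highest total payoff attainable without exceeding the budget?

Allowing fractional choices, the relaxed optimum would be about 66.6, but investments are indivisible.
B + L + C + J: cost 2 + 5 + 2 + 14 = 23 ≤ 24, payoff 12 + 15 + 15 + 19 = 61.
B + L + D + C: cost 2 + 5 + 13 + 2 = 22 ≤ 24, payoff 12 + 15 + 15 + 15 = 57.
B + C + Z + J: cost 2 + 2 + 5 + 14 = 23 ≤ 24, payoff 12 + 15 + 11 + 19 = 57.
Best is B, L, C, and J with total payoff 61.

61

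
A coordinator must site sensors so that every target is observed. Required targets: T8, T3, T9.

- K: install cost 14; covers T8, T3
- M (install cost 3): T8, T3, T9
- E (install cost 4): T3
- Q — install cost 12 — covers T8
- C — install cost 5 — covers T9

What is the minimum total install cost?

3

M alone covers T8, T3, T9 — every target.
Total install cost: 3.
No cover costs less than 3.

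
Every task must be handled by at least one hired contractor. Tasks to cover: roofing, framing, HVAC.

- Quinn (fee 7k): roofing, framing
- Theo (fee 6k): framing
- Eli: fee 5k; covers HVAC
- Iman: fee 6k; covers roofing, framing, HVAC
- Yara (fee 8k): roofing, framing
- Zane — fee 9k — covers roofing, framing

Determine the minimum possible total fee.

6

This is a weighted set-cover instance.
Iman alone covers roofing, framing, HVAC — every task.
Total fee: 6.
No cover costs less than 6.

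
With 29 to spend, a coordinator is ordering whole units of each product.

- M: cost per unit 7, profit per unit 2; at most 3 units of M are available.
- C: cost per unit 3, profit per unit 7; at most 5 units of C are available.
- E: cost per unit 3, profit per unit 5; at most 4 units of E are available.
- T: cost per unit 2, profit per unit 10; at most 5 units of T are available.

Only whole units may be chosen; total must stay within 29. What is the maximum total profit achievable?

90

5×C, 1×E, and 5×T: cost 28 ≤ 29, profit 5·7 + 1·5 + 5·10 = 90.
4×C, 2×E, and 5×T: cost 28 ≤ 29, profit 4·7 + 2·5 + 5·10 = 88.
Best is 90.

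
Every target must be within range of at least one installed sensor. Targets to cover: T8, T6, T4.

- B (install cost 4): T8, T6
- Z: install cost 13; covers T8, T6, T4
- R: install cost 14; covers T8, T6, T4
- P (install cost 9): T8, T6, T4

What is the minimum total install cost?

This is a weighted set-cover instance.
The greedy cost-per-new-target heuristic would pick B and P for 13, but a cheaper cover exists.
P alone covers T8, T6, T4 — every target.
Total install cost: 9.
No cover costs less than 9.

9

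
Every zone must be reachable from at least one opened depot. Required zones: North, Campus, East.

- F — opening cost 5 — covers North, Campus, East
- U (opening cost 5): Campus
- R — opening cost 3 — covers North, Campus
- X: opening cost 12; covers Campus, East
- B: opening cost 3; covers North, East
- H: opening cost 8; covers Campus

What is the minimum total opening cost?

The greedy cost-per-new-zone heuristic would pick R and B for 6, but a cheaper cover exists.
F alone covers North, Campus, East — every zone.
Total opening cost: 5.
No cover costs less than 5.

5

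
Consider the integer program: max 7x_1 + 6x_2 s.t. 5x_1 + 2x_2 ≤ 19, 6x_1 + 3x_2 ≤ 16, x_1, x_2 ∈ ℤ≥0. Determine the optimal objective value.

The continuous relaxation peaks at (0, 5.33) with value 32.00; rounding to a feasible lattice point costs some objective.
(x_1,x_2)=(0,5): 5·0+2·5=10≤19, 6·0+3·5=15≤16, objective 30.
(x_1,x_2)=(0,4): 5·0+2·4=8≤19, 6·0+3·4=12≤16, objective 24.
Maximum is 30 at (x_1,x_2)=(0,5).

30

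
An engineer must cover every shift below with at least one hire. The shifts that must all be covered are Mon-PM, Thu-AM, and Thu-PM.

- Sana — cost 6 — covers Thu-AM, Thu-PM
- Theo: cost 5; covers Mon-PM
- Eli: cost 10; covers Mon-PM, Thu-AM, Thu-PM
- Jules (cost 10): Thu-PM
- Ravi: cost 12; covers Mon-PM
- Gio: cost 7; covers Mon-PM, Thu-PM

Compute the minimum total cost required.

10

The greedy cost-per-new-shift heuristic would pick Sana and Theo for 11, but a cheaper cover exists.
Eli alone covers Mon-PM, Thu-AM, Thu-PM — every shift.
Total cost: 10.
No cover costs less than 10.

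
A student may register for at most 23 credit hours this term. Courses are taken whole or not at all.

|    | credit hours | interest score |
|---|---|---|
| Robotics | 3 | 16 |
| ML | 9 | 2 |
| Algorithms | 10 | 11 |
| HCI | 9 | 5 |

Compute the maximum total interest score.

32

Allowing fractional choices, the relaxed optimum would be about 32.2, but courses are indivisible.
Robotics + Algorithms + HCI: credit hours 3 + 10 + 9 = 22 ≤ 23, interest score 16 + 11 + 5 = 32.
Robotics + ML + Algorithms: credit hours 3 + 9 + 10 = 22 ≤ 23, interest score 16 + 2 + 11 = 29.
Robotics + Algorithms: credit hours 3 + 10 = 13 ≤ 23, interest score 16 + 11 = 27.
Best is Robotics, Algorithms, and HCI with total interest score 32.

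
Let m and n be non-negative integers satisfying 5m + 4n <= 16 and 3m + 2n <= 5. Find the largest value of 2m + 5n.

Relaxing integrality, the LP optimum is 12.50 at (m,n) = (0, 2.5), which is not an integer point.
(m,n)=(0,2): 5·0+4·2=8≤16, 3·0+2·2=4≤5, objective 10.
(m,n)=(1,1): 5·1+4·1=9≤16, 3·1+2·1=5≤5, objective 7.
(m,n)=(0,1): 5·0+4·1=4≤16, 3·0+2·1=2≤5, objective 5.
The best lattice point is (0,2), giving 10.

10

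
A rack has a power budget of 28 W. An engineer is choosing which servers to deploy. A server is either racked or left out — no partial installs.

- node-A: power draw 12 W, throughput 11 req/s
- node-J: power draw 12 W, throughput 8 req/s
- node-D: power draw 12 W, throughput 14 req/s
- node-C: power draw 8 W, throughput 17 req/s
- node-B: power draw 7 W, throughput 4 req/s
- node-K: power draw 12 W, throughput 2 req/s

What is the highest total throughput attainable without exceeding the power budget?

node-A + node-C + node-B: power draw 12 + 8 + 7 = 27 ≤ 28, throughput 11 + 17 + 4 = 32.
node-D + node-C + node-B: power draw 12 + 8 + 7 = 27 ≤ 28, throughput 14 + 17 + 4 = 35.
node-D + node-C: power draw 12 + 8 = 20 ≤ 28, throughput 14 + 17 = 31.
Best is node-D, node-C, and node-B with total throughput 35.

35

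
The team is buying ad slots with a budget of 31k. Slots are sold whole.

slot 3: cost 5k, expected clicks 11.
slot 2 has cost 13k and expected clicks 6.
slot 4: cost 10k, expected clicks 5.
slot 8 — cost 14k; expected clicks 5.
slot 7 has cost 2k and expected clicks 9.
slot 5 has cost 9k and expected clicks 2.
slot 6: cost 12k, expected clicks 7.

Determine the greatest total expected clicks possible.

32

Allowing fractional choices, the relaxed optimum would be about 32.9, but ad slots are indivisible.
slot 3 + slot 4 + slot 8 + slot 7: cost 5 + 10 + 14 + 2 = 31 ≤ 31, expected clicks 11 + 5 + 5 + 9 = 30.
slot 3 + slot 2 + slot 4 + slot 7: cost 5 + 13 + 10 + 2 = 30 ≤ 31, expected clicks 11 + 6 + 5 + 9 = 31.
slot 3 + slot 4 + slot 7 + slot 6: cost 5 + 10 + 2 + 12 = 29 ≤ 31, expected clicks 11 + 5 + 9 + 7 = 32.
Best is slot 3, slot 4, slot 7, and slot 6 with total expected clicks 32.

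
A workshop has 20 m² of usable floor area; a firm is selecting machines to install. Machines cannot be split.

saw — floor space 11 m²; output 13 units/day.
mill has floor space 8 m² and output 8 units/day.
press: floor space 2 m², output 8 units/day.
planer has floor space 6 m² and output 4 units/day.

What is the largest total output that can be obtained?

25

Allowing fractional choices, the relaxed optimum would be about 28.0, but machines are indivisible.
saw + press: floor space 11 + 2 = 13 ≤ 20, output 13 + 8 = 21.
saw + mill: floor space 11 + 8 = 19 ≤ 20, output 13 + 8 = 21.
saw + press + planer: floor space 11 + 2 + 6 = 19 ≤ 20, output 13 + 8 + 4 = 25.
Best is saw, press, and planer with total output 25.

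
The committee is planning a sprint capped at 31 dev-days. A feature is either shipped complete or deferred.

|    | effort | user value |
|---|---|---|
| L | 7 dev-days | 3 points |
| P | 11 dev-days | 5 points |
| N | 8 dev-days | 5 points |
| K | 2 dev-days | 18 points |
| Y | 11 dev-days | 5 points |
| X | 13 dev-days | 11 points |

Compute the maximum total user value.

37

Allowing fractional choices, the relaxed optimum would be about 37.6, but features are indivisible.
L + N + K + X: effort 7 + 8 + 2 + 13 = 30 ≤ 31, user value 3 + 5 + 18 + 11 = 37.
N + K + X: effort 8 + 2 + 13 = 23 ≤ 31, user value 5 + 18 + 11 = 34.
Best is L, N, K, and X with total user value 37.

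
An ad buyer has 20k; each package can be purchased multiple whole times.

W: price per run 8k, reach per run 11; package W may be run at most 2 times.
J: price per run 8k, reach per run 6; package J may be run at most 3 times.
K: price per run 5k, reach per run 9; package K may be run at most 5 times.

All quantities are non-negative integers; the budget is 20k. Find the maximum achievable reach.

36

K has the best ratio (9/5); taking only K gives at most 4×9 = 36 (stopped by the price limit).
Optimal: 4×K: price 20 ≤ 20, reach 4·9 = 36.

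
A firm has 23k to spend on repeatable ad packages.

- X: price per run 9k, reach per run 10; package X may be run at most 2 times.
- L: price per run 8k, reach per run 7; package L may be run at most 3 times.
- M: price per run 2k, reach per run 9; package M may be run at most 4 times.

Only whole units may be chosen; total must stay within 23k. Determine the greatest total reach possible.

M has the best ratio (9/2); taking only M gives at most 4×9 = 36 (stopped by the supply cap of 4).
Mixing does better — 1×X and 4×M: price 17 ≤ 23, reach 1·10 + 4·9 = 46.

46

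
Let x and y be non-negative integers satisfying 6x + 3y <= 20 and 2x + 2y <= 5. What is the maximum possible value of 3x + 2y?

Relaxing integrality, the LP optimum is 7.50 at (x,y) = (2.5, 0), which is not an integer point.
(x,y)=(2,0): 6·2+3·0=12≤20, 2·2+2·0=4≤5, objective 6.
(x,y)=(1,1): 6·1+3·1=9≤20, 2·1+2·1=4≤5, objective 5.
(x,y)=(1,0): 6·1+3·0=6≤20, 2·1+2·0=2≤5, objective 3.
The best lattice point is (2,0), giving 6.

6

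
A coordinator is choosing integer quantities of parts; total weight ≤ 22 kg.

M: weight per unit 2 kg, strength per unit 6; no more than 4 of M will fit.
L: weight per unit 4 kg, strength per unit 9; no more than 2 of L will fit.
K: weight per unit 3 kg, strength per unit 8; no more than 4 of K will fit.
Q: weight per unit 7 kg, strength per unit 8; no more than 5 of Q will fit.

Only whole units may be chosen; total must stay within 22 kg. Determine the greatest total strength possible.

59

M has the best ratio (6/2); taking only M gives at most 4×6 = 24 (stopped by the supply cap of 4).
Mixing does better — 3×M, 1×L, and 4×K: weight 22 ≤ 22, strength 3·6 + 1·9 + 4·8 = 59.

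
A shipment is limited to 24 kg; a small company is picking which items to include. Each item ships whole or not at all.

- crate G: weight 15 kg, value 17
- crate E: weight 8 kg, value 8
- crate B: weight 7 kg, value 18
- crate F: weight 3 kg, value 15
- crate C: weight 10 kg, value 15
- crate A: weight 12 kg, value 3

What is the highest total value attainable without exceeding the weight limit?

Allowing fractional choices, the relaxed optimum would be about 52.5, but items are indivisible.
crate E + crate B + crate F: weight 8 + 7 + 3 = 18 ≤ 24, value 8 + 18 + 15 = 41.
crate B + crate F + crate C: weight 7 + 3 + 10 = 20 ≤ 24, value 18 + 15 + 15 = 48.
crate E + crate F + crate C: weight 8 + 3 + 10 = 21 ≤ 24, value 8 + 15 + 15 = 38.
Best is crate B, crate F, and crate C with total value 48.

48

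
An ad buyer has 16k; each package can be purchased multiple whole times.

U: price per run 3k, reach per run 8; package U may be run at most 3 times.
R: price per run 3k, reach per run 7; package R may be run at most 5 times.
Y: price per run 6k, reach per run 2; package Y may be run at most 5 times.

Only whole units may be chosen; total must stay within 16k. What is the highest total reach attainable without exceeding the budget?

38

Take 3×U and 2×R: price 15 ≤ 16, reach 3·8 + 2·7 = 38.
U has the best ratio (8/3) and is taken to its limit of 3; remaining capacity is filled optimally with the others.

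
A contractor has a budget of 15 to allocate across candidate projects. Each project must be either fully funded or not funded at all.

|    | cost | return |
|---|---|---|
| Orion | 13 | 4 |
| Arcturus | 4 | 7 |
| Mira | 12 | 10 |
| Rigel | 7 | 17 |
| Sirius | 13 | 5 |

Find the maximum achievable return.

24

Allowing fractional choices, the relaxed optimum would be about 27.3, but projects are indivisible.
Arcturus + Rigel: cost 4 + 7 = 11 ≤ 15, return 7 + 17 = 24.
Mira: cost 12 ≤ 15, return 10.
Rigel: cost 7 ≤ 15, return 17.
Best is Arcturus and Rigel with total return 24.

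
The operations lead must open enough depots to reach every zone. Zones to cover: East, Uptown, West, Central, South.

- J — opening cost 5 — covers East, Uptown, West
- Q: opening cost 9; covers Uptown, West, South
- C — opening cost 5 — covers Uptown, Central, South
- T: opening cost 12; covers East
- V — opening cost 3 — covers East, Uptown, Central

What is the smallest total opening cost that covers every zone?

10

This is a weighted set-cover instance.
The greedy cost-per-new-zone heuristic would pick V and Q for 12, but a cheaper cover exists.
Choose J and C: together they cover East, Uptown, West, Central, South — every zone.
Total opening cost: 5 + 5 = 10.
No cover costs less than 10.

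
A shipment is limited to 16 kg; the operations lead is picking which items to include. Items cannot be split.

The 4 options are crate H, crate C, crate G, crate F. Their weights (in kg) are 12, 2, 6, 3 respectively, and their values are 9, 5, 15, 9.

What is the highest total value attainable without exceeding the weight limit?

29

This is a 0-1 knapsack instance.
Take crate C, crate G, and crate F: weight 2 + 6 + 3 = 11 ≤ 16, value 5 + 15 + 9 = 29.
No other feasible combination does better.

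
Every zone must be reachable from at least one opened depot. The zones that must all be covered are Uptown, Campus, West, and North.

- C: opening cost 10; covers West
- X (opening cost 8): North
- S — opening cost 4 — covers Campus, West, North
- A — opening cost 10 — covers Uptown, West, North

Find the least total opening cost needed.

Choose S and A: together they cover Uptown, Campus, West, North — every zone.
Total opening cost: 4 + 10 = 14.
No cover costs less than 14.

14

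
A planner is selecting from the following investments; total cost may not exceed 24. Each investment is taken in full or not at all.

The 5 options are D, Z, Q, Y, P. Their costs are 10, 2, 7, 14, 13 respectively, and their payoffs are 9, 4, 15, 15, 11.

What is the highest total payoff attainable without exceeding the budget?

34

Z + Q + Y: cost 2 + 7 + 14 = 23 ≤ 24, payoff 4 + 15 + 15 = 34.
Q + Y: cost 7 + 14 = 21 ≤ 24, payoff 15 + 15 = 30.
Z + Q + P: cost 2 + 7 + 13 = 22 ≤ 24, payoff 4 + 15 + 11 = 30.
Best is Z, Q, and Y with total payoff 34.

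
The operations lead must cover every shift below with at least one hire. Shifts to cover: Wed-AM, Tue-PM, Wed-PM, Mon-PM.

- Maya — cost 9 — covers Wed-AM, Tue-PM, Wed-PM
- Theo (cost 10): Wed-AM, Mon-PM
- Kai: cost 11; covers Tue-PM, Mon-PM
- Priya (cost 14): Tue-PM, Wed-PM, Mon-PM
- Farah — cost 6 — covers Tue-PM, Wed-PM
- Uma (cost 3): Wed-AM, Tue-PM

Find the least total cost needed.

Choose Theo and Farah: together they cover Wed-AM, Tue-PM, Wed-PM, Mon-PM — every shift.
Total cost: 10 + 6 = 16.

16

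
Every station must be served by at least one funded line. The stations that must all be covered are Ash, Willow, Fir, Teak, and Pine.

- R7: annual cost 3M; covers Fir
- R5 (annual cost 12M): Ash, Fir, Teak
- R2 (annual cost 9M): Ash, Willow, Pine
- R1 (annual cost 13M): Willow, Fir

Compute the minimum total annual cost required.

21

The greedy cost-per-new-station heuristic would pick R7, R2, and R5 for 24, but a cheaper cover exists.
Choose R5 and R2: together they cover Ash, Willow, Fir, Teak, Pine — every station.
Total annual cost: 12 + 9 = 21.
No cover costs less than 21.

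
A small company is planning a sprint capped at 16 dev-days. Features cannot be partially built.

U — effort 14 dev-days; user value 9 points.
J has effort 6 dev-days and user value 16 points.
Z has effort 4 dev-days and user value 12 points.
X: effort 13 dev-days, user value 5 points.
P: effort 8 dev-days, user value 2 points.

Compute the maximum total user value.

28

Take J and Z: effort 6 + 4 = 10 ≤ 16, user value 16 + 12 = 28.
No other feasible combination does better.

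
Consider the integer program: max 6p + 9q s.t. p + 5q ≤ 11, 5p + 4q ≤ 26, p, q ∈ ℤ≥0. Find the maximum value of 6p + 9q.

33

(p,q)=(4,1): 1·4+5·1=9≤11, 5·4+4·1=24≤26, objective 33.
(p,q)=(5,0): 1·5+5·0=5≤11, 5·5+4·0=25≤26, objective 30.
(p,q)=(3,1): 1·3+5·1=8≤11, 5·3+4·1=19≤26, objective 27.
No feasible integer point exceeds 33.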